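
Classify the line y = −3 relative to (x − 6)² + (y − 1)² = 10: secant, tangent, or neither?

Centre (6, 1), r² = 10. Distance² from centre to line = (4)² = 16.
Since d² > r², the line lies outside the circle.

neither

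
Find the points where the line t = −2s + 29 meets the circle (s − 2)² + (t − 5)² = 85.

(9, 11) and (11, 7)

Express t = −2s + 29 and substitute into the circle:
5s² − 100s + 495 = 0  ⟹  s² − 20s + 99 = 0
s = 11 or s = 9, giving (11, 7) and (9, 11).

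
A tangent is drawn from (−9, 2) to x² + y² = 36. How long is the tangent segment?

7

The centre is (0, 0) and r = 6. The square of the distance from P to the centre is 81 + 4 = 85.
Power of the point: PT² = |PO|² − r² = 49, so PT = 7.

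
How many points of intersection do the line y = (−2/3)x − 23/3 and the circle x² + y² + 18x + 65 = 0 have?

2

Centre (−9, 0), r² = 16. Distance² from centre to line = (5)²/13 = 25/13.
Since d² < r², the line cuts the circle twice.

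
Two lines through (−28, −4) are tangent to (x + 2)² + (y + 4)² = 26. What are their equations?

Write the tangent as mx − y + (−4 − m·(−28)) = 0 and set its distance from the centre to √26:
(26m − (0))² = 26(m² + 1)
25m² − 1 = 0, so m = 1/5 or m = −1/5.
With m = 1/5: x − 5y = −8. With m = −1/5: x + 5y = −48.

x − 5y = −8 and x + 5y = −48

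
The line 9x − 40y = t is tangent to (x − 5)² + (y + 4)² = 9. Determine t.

t = 82 or t = 328

For a tangent, require d(centre, line) = r = 3.
|9·5 − 40·(−4) − t| / √1681 = 3
|t − (205)| = 3·41, so t = 328 or t = 82.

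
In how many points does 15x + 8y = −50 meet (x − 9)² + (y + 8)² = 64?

2

Centre (9, −8), r² = 64. Distance² from centre to line = (121)²/289 = 14641/289.
Since d² < r², the line cuts the circle twice.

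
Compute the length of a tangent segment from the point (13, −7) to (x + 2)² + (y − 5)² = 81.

Centre (−2, 5), r² = 81. |PO|² = (15)² + (−12)² = 369.
The tangent meets the radius at right angles, so tangent² = |PO|² − r² = 369 − 81 = 288.

12√2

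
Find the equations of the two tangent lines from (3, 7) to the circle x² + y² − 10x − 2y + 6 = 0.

x + 2y = 17 and 2x − y = −1

Let a tangent through (3, 7) have slope m. Its distance from (5, 1) must equal 2√5:
[m·(2) − (−6)]² = 20(m² + 1)
2m² − 3m − 2 = 0, so m = −1/2 or m = 2.
Through (3, 7) these give x + 2y = 17 and 2x − y = −1.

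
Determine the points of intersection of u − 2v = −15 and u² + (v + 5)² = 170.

Express v = (15 + u)/2 and substitute into the circle:
5u² + 50u − 55 = 0  ⟹  u² + 10u − 11 = 0
u = 1 or u = −11, giving (1, 8) and (−11, 2).

(−11, 2) and (1, 8)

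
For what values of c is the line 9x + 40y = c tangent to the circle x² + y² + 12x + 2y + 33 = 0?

c = −176 or c = −12

For a tangent, require d(centre, line) = r = 2.
|9·(−6) + 40·(−1) − c| / √1681 = 2
|c − (−94)| = 2·41, so c = −12 or c = −176.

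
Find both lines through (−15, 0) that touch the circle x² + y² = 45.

x + 2y = −15 and x − 2y = −15

Write the tangent as mx − y + (0 − m·(−15)) = 0 and set its distance from the centre to 3√5:
(15m − (0))² = 45(m² + 1)
4m² − 1 = 0, so m = −1/2 or m = 1/2.
With m = −1/2: x + 2y = −15. With m = 1/2: x − 2y = −15.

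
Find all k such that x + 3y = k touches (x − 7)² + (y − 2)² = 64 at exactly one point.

For a tangent, require d(centre, line) = r = 8.
|1·7 + 3·2 − k| / √10 = 8
|k − (13)| = 8√10.

k = 13 ± 8√10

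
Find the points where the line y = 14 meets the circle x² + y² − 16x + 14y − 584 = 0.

(−8, 14) and (24, 14)

Express y = 14 and substitute into the circle:
x² − 16x − 192 = 0
x = 24 or x = −8, giving (24, 14) and (−8, 14).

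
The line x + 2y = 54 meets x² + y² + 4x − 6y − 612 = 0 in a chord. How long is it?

From the line, y = (54 − x)/2. Substituting:
5x² − 80x − 180 = 0  ⟹  x² − 16x − 36 = 0
x = 18 or x = −2, giving (18, 18) and (−2, 28).
Chord length = distance between (18, 18) and (−2, 28) = √500 = 10√5.

10√5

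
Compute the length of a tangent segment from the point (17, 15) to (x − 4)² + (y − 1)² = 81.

The centre is (4, 1) and r = 9. The square of the distance from P to the centre is 169 + 196 = 365.
By the tangent–radius right angle, tangent length = √(|PO|² − r²) = √284 = 2√71.

2√71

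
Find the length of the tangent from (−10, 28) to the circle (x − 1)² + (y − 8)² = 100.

With centre O = (1, 8), |OP|² = 521 and r² = 100.
Power of the point: PT² = |PO|² − r² = 421, so PT = √421.

√421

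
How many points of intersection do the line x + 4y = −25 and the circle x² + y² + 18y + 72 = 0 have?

2

d² = (1·0 + 4·(−9) − (−25))²/17 = 121/17; r² = 9.
Since d² < r², the line cuts the circle twice.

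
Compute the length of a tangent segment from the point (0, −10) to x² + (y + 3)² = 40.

3

Centre (0, −3), r² = 40. |PO|² = (0)² + (−7)² = 49.
The tangent meets the radius at right angles, so tangent² = |PO|² − r² = 49 − 40 = 9.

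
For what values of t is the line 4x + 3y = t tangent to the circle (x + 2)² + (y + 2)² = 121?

The line touches the circle iff its distance from (−2, −2) is 11:
|4·(−2) + 3·(−2) − t| / √25 = 11
|t − (−14)| = 11·5, so t = 41 or t = −69.

t = −69 or t = 41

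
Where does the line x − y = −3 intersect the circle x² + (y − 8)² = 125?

(−5, −2) and (10, 13)

Express y = x + 3 and substitute into the circle:
2x² − 10x − 100 = 0  ⟹  x² − 5x − 50 = 0
x = 10 or x = −5, giving (10, 13) and (−5, −2).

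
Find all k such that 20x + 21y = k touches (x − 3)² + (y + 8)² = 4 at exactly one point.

Tangency holds when the distance from the centre (3, −8) to the line equals the radius 2:
|20·3 + 21·(−8) − k| / √841 = 2
|k − (−108)| = 2·29, so k = −50 or k = −166.

k = −166 or k = −50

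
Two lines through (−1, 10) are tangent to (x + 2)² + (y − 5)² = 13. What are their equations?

2x − 3y = −32 and 3x + 2y = 17

Write the tangent as mx − y + (10 − m·(−1)) = 0 and set its distance from the centre to √13:
[m·(−1) − (−5)]² = 13(m² + 1)
6m² + 5m − 6 = 0, so m = 2/3 or m = −3/2.
Through (−1, 10) these give 2x − 3y = −32 and 3x + 2y = 17.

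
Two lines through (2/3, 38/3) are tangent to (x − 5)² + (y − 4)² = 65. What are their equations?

x + 8y = 102 and 7x − 4y = −46

A line y − (38/3) = m(x − (2/3)) is tangent when its distance from (5, 4) is √65:
[m·(13/3) − (−26/3)]² = 65(m² + 1)
32m² − 52m − 7 = 0, so m = −1/8 or m = 7/4.
Through (2/3, 38/3) these give x + 8y = 102 and 7x − 4y = −46.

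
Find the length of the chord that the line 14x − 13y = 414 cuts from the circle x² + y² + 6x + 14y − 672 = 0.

2√365

From the line, y = (−414 + 14x)/13. Substituting:
365x² − 8030x − 17520 = 0  ⟹  x² − 22x − 48 = 0
x = 24 or x = −2, giving (24, −6) and (−2, −34).
Chord length = distance between (24, −6) and (−2, −34) = √1460 = 2√365.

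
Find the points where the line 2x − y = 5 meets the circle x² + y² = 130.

(−3, −11) and (7, 9)

From the line, y = 2x − 5. Substituting:
5x² − 20x − 105 = 0  ⟹  x² − 4x − 21 = 0
x = 7 or x = −3, giving (7, 9) and (−3, −11).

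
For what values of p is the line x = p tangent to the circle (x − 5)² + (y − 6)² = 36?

p = −1 or p = 11

For a tangent, require d(centre, line) = r = 6.
|1·5 + 0·6 − p| / √1 = 6
|p − (5)| = 6, so p = 11 or p = −1.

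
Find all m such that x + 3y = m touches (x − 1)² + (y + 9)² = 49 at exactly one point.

m = −26 ± 7√10

For a tangent, require d(centre, line) = r = 7.
|1·1 + 3·(−9) − m| / √10 = 7
|m − (−26)| = 7√10.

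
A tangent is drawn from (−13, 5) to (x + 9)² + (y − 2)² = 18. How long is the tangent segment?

√7

With centre O = (−9, 2), |OP|² = 25 and r² = 18.
By the tangent–radius right angle, tangent length = √(|PO|² − r²) = √7.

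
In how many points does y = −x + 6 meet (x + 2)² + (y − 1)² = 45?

Substituting the line into the circle gives 2x² − 6x − 16 = 0.
Δ = 36 − (−128) = 164.
Two real roots: the line is a secant.

2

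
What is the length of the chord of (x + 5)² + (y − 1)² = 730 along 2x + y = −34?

From the line, y = −2x − 34. Substituting:
5x² + 150x + 520 = 0  ⟹  x² + 30x + 104 = 0
x = −4 or x = −26, giving (−4, −26) and (−26, 18).
|(−4, −26) − (−26, 18)| = √((22)² + (−44)²) = 22√5.

22√5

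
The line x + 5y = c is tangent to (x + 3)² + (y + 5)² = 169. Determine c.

c = −28 ± 13√26

The line touches the circle iff its distance from (−3, −5) is 13:
|1·(−3) + 5·(−5) − c| / √26 = 13
|c − (−28)| = 13√26.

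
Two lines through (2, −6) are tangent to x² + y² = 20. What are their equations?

Let a tangent through (2, −6) have slope m. Its distance from (0, 0) must equal 2√5:
[m·(−2) − (6)]² = 20(m² + 1)
2m² − 3m − 2 = 0, so m = −1/2 or m = 2.
Through (2, −6) these give x + 2y = −10 and 2x − y = 10.

x + 2y = −10 and 2x − y = 10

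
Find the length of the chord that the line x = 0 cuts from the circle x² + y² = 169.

The distance from (0, 0) to the line is 0, and r² = 169.
Half the chord is √(r² − d²) = √(169), so the full chord is 26.

26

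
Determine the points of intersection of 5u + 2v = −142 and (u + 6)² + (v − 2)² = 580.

Express v = (−142 − 5u)/2 and substitute into the circle:
29u² + 1508u + 19140 = 0  ⟹  u² + 52u + 660 = 0
u = −22 or u = −30, giving (−22, −16) and (−30, 4).

(−30, 4) and (−22, −16)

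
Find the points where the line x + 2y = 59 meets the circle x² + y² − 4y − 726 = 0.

(1, 29) and (21, 19)

Substitute y = (59 − x)/2:
5x² − 110x + 105 = 0  ⟹  x² − 22x + 21 = 0
x = 21 or x = 1, giving (21, 19) and (1, 29).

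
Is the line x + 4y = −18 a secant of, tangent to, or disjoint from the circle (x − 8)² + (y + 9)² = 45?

secant

Substituting the line into the circle gives 17x² − 292x + 628 = 0.
Δ = 85264 − 42704 = 42560.
Two real roots: the line is a secant.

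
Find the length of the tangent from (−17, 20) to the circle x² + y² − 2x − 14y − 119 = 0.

18

Centre (1, 7), r² = 169. |PO|² = (−18)² + (13)² = 493.
Power of the point: PT² = |PO|² − r² = 324, so PT = 18.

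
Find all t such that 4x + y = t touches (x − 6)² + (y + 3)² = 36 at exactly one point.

t = 21 ± 6√17

For a tangent, require d(centre, line) = r = 6.
|4·6 + 1·(−3) − t| / √17 = 6
|t − (21)| = 6√17.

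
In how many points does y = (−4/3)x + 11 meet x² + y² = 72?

Substituting the line into the circle gives 25x² − 264x + 441 = 0.
Δ = 69696 − 44100 = 25596.
Two real roots: the line is a secant.

2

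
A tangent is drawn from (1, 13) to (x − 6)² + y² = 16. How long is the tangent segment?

Centre (6, 0), r² = 16. |PO|² = (−5)² + (13)² = 194.
The tangent meets the radius at right angles, so tangent² = |PO|² − r² = 194 − 16 = 178.

√178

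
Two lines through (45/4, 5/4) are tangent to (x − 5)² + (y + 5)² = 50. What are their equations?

7x + y = 80 and x + 7y = 20

Let a tangent through (45/4, 5/4) have slope m. Its distance from (5, −5) must equal 5√2:
[m·(−25/4) − (−25/4)]² = 50(m² + 1)
7m² + 50m + 7 = 0, so m = −7 or m = −1/7.
Through (45/4, 5/4) these give 7x + y = 80 and x + 7y = 20.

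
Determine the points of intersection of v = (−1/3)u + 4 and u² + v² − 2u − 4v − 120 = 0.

Substitute v = (12 − u)/3:
10u² − 30u − 1080 = 0  ⟹  u² − 3u − 108 = 0
u = 12 or u = −9, giving (12, 0) and (−9, 7).

(−9, 7) and (12, 0)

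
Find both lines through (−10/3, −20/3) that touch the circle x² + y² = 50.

x + 7y = −50 and x + y = −10

Let a tangent through (−10/3, −20/3) have slope m. Its distance from (0, 0) must equal 5√2:
(10/3m − (20/3))² = 50(m² + 1)
7m² + 8m + 1 = 0, so m = −1/7 or m = −1.
With m = −1/7: x + 7y = −50. With m = −1: x + y = −10.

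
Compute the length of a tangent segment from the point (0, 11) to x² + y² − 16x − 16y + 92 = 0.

Centre (8, 8), r² = 36. |PO|² = (−8)² + (3)² = 73.
The tangent meets the radius at right angles, so tangent² = |PO|² − r² = 73 − 36 = 37.

√37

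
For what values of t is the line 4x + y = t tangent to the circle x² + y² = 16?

For a tangent, require d(centre, line) = r = 4.
|4·0 + 1·0 − t| / √17 = 4
|t| = 4√17.

t = ±4√17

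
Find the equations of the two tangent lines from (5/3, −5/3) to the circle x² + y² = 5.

Write the tangent as mx − y + (−5/3 − m·(5/3)) = 0 and set its distance from the centre to √5:
[m·(−5/3) − (5/3)]² = 5(m² + 1)
2m² − 5m + 2 = 0, so m = 2 or m = 1/2.
With m = 2: 2x − y = 5. With m = 1/2: x − 2y = 5.

2x − y = 5 and x − 2y = 5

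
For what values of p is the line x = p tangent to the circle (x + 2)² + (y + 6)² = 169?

p = −15 or p = 11

For a tangent, require d(centre, line) = r = 13.
|1·(−2) + 0·(−6) − p| / √1 = 13
|p − (−2)| = 13, so p = 11 or p = −15.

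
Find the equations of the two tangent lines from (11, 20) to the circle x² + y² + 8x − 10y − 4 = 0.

x − 2y = −29 and 2x − y = 2

A line y − (20) = m(x − (11)) is tangent when its distance from (−4, 5) is 3√5:
[m·(−15) − (−15)]² = 45(m² + 1)
2m² − 5m + 2 = 0, so m = 1/2 or m = 2.
With m = 1/2: x − 2y = −29. With m = 2: 2x − y = 2.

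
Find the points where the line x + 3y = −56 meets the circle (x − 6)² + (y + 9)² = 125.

From the line, y = (−56 − x)/3. Substituting:
10x² − 50x + 40 = 0  ⟹  x² − 5x + 4 = 0
x = 4 or x = 1, giving (4, −20) and (1, −19).

(1, −19) and (4, −20)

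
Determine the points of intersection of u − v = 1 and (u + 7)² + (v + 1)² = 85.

(−9, −10) and (2, 1)

Substitute v = u − 1:
2u² + 14u − 36 = 0  ⟹  u² + 7u − 18 = 0
u = 2 or u = −9, giving (2, 1) and (−9, −10).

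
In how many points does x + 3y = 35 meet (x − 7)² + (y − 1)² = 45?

0

Substituting the line into the circle gives 10x² − 190x + 1060 = 0.
Δ = 36100 − 42400 = −6300.
No real roots: the line does not meet the circle.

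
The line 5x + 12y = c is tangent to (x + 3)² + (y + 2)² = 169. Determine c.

Tangency holds when the distance from the centre (−3, −2) to the line equals the radius 13:
|5·(−3) + 12·(−2) − c| / √169 = 13
|c − (−39)| = 13·13, so c = 130 or c = −208.

c = −208 or c = 130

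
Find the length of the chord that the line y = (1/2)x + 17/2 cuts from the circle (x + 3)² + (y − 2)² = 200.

Express y = (17 + x)/2 and substitute into the circle:
5x² + 50x − 595 = 0  ⟹  x² + 10x − 119 = 0
x = 7 or x = −17, giving (7, 12) and (−17, 0).
Chord length = distance between (7, 12) and (−17, 0) = √720 = 12√5.

12√5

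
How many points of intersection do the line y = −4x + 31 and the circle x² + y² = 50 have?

0

Substituting the line into the circle gives 17x² − 248x + 911 = 0.
Δ = 61504 − 61948 = −444.
No real roots: the line does not meet the circle.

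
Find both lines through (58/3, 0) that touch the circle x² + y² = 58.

3x + 7y = 58 and 3x − 7y = 58

A line y − (0) = m(x − (58/3)) is tangent when its distance from (0, 0) is √58:
[m·(−58/3) − (0)]² = 58(m² + 1)
49m² − 9 = 0, so m = −3/7 or m = 3/7.
With m = −3/7: 3x + 7y = 58. With m = 3/7: 3x − 7y = 58.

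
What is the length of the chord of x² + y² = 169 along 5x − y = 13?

5√26

The distance from (0, 0) to the line is 13/√26, and r² = 169.
Half the chord is √(r² − d²) = √(325/2), so the full chord is 5√26.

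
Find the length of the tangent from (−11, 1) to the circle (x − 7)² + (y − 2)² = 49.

Centre (7, 2), r² = 49. |PO|² = (−18)² + (−1)² = 325.
By the tangent–radius right angle, tangent length = √(|PO|² − r²) = √276 = 2√69.

2√69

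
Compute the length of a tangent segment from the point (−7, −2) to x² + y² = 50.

Centre (0, 0), r² = 50. |PO|² = (−7)² + (−2)² = 53.
Power of the point: PT² = |PO|² − r² = 3, so PT = √3.

√3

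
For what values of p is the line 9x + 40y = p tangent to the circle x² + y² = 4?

For a tangent, require d(centre, line) = r = 2.
|9·0 + 40·0 − p| / √1681 = 2
|p| = 2·41, so p = 82 or p = −82.

p = −82 or p = 82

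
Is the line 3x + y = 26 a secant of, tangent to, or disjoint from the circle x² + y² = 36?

d² = (3·0 + 1·0 − (26))²/10 = 338/5; r² = 36.
Since d² > r², the line lies outside the circle.

disjoint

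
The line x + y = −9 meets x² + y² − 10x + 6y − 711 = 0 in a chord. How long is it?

37√2

Substitute y = −x − 9:
2x² + 2x − 684 = 0  ⟹  x² + x − 342 = 0
x = 18 or x = −19, giving (18, −27) and (−19, 10).
|(18, −27) − (−19, 10)| = √((37)² + (−37)²) = 37√2.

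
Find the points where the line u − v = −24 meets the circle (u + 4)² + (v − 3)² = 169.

(−16, 8) and (−9, 15)

Substitute v = u + 24:
2u² + 50u + 288 = 0  ⟹  u² + 25u + 144 = 0
u = −9 or u = −16, giving (−9, 15) and (−16, 8).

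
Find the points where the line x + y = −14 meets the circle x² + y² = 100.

(−8, −6) and (−6, −8)

From the line, y = −x − 14. Substituting:
2x² + 28x + 96 = 0  ⟹  x² + 14x + 48 = 0
x = −6 or x = −8, giving (−6, −8) and (−8, −6).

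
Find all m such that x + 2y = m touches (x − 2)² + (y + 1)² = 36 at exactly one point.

For a tangent, require d(centre, line) = r = 6.
|1·2 + 2·(−1) − m| / √5 = 6
|m| = 6√5.

m = ±6√5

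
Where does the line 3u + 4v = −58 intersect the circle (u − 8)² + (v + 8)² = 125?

(−2, −13) and (6, −19)

From the line, v = (−58 − 3u)/4. Substituting:
25u² − 100u − 300 = 0  ⟹  u² − 4u − 12 = 0
u = 6 or u = −2, giving (6, −19) and (−2, −13).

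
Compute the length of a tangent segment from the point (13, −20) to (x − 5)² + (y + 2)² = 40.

2√87

With centre O = (5, −2), |OP|² = 388 and r² = 40.
The tangent meets the radius at right angles, so tangent² = |PO|² − r² = 388 − 40 = 348.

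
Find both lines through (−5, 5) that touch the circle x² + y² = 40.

Let a tangent through (−5, 5) have slope m. Its distance from (0, 0) must equal 2√10:
[m·(5) − (−5)]² = 40(m² + 1)
3m² − 10m + 3 = 0, so m = 1/3 or m = 3.
With m = 1/3: x − 3y = −20. With m = 3: 3x − y = −20.

x − 3y = −20 and 3x − y = −20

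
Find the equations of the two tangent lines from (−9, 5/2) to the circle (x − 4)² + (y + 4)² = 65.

A line y − (5/2) = m(x − (−9)) is tangent when its distance from (4, −4) is √65:
(13m − (−13/2))² = 65(m² + 1)
32m² + 52m − 7 = 0, so m = 1/8 or m = −7/4.
With m = 1/8: x − 8y = −29. With m = −7/4: 7x + 4y = −53.

x − 8y = −29 and 7x + 4y = −53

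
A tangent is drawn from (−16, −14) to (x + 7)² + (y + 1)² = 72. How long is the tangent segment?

With centre O = (−7, −1), |OP|² = 250 and r² = 72.
The tangent meets the radius at right angles, so tangent² = |PO|² − r² = 250 − 72 = 178.

√178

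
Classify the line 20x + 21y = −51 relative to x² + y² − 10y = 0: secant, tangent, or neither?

Substituting the line into the circle gives 841x² + 6240x + 13311 = 0.
Δ = 38937600 − 44778204 = −5840604.
No real roots: the line does not meet the circle.

neither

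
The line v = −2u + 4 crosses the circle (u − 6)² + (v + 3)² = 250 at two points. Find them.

(−3, 10) and (11, −18)

Substitute v = −2u + 4:
5u² − 40u − 165 = 0  ⟹  u² − 8u − 33 = 0
u = 11 or u = −3, giving (11, −18) and (−3, 10).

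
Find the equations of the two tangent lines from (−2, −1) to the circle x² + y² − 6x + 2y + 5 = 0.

x + 2y = −4 and x − 2y = 0

A line y − (−1) = m(x − (−2)) is tangent when its distance from (3, −1) is √5:
(5m − (0))² = 5(m² + 1)
4m² − 1 = 0, so m = −1/2 or m = 1/2.
With m = −1/2: x + 2y = −4. With m = 1/2: x − 2y = 0.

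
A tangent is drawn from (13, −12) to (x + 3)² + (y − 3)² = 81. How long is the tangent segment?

With centre O = (−3, 3), |OP|² = 481 and r² = 81.
By the tangent–radius right angle, tangent length = √(|PO|² − r²) = √400 = 20.

20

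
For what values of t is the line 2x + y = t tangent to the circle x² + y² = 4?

t = ±2√5

Tangency holds when the distance from the centre (0, 0) to the line equals the radius 2:
|2·0 + 1·0 − t| / √5 = 2
|t| = 2√5.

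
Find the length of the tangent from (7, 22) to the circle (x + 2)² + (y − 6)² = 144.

The centre is (−2, 6) and r = 12. The square of the distance from P to the centre is 81 + 256 = 337.
Power of the point: PT² = |PO|² − r² = 193, so PT = √193.

√193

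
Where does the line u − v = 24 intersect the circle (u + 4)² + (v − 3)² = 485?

(10, −14) and (13, −11)

From the line, v = u − 24. Substituting:
2u² − 46u + 260 = 0  ⟹  u² − 23u + 130 = 0
u = 13 or u = 10, giving (13, −11) and (10, −14).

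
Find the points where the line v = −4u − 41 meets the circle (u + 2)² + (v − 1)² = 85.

Substitute v = −4u − 41:
17u² + 340u + 1683 = 0  ⟹  u² + 20u + 99 = 0
u = −9 or u = −11, giving (−9, −5) and (−11, 3).

(−11, 3) and (−9, −5)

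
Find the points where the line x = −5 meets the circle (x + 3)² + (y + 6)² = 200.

(−5, −20) and (−5, 8)

The line gives x = −5. Substituting into the circle:
y² + 12y − 160 = 0
y = 8 or y = −20, giving (−5, 8) and (−5, −20).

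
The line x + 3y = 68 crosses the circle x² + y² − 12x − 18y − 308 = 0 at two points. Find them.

From the line, y = (68 − x)/3. Substituting:
10x² − 190x − 1820 = 0  ⟹  x² − 19x − 182 = 0
x = 26 or x = −7, giving (26, 14) and (−7, 25).

(−7, 25) and (26, 14)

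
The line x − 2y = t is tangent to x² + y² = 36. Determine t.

t = ±6√5

For a tangent, require d(centre, line) = r = 6.
|1·0 − 2·0 − t| / √5 = 6
|t| = 6√5.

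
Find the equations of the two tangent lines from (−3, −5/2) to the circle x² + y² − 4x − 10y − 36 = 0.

x + 8y = −23 and 7x + 4y = −31

A line y − (−5/2) = m(x − (−3)) is tangent when its distance from (2, 5) is √65:
(5m − (15/2))² = 65(m² + 1)
32m² + 60m + 7 = 0, so m = −1/8 or m = −7/4.
Through (−3, −5/2) these give x + 8y = −23 and 7x + 4y = −31.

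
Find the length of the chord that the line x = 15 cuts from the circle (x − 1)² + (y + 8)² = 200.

Centre (1, −8), r² = 200. Perpendicular distance d from centre to line = |−14| / √1 = 14.
Chord = 2√(r² − d²) = 2·√(4) = 4.

4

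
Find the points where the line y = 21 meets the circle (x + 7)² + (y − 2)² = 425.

Express y = 21 and substitute into the circle:
x² + 14x − 15 = 0
x = 1 or x = −15, giving (1, 21) and (−15, 21).

(−15, 21) and (1, 21)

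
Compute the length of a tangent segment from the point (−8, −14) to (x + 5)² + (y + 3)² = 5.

Centre (−5, −3), r² = 5. |PO|² = (−3)² + (−11)² = 130.
Power of the point: PT² = |PO|² − r² = 125, so PT = 5√5.

5√5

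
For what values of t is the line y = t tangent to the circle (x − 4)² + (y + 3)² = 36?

t = −9 or t = 3

For a tangent, require d(centre, line) = r = 6.
|0·4 + 1·(−3) − t| / √1 = 6
|t − (−3)| = 6, so t = 3 or t = −9.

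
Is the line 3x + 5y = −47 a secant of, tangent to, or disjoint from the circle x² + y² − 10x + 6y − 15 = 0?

disjoint

Substituting the line into the circle gives 34x² − 58x + 424 = 0.
Δ = 3364 − 57664 = −54300.
No real roots: the line does not meet the circle.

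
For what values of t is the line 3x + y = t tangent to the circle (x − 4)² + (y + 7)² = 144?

t = 5 ± 12√10

The line touches the circle iff its distance from (4, −7) is 12:
|3·4 + 1·(−7) − t| / √10 = 12
|t − (5)| = 12√10.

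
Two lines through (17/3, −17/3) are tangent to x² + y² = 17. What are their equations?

4x + y = 17 and x + 4y = −17

Let a tangent through (17/3, −17/3) have slope m. Its distance from (0, 0) must equal √17:
[m·(−17/3) − (17/3)]² = 17(m² + 1)
4m² + 17m + 4 = 0, so m = −4 or m = −1/4.
With m = −4: 4x + y = 17. With m = −1/4: x + 4y = −17.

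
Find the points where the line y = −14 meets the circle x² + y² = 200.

(−2, −14) and (2, −14)

Substitute y = −14:
x² − 4 = 0
x = 2 or x = −2, giving (2, −14) and (−2, −14).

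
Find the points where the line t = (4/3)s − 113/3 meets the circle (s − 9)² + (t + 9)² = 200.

Substitute t = (−113 + 4s)/3:
25s² − 850s + 6325 = 0  ⟹  s² − 34s + 253 = 0
s = 23 or s = 11, giving (23, −7) and (11, −23).

(11, −23) and (23, −7)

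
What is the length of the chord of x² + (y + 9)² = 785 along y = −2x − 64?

12√5

From the line, y = −2x − 64. Substituting:
5x² + 220x + 2240 = 0  ⟹  x² + 44x + 448 = 0
x = −16 or x = −28, giving (−16, −32) and (−28, −8).
Chord length = distance between (−16, −32) and (−28, −8) = √720 = 12√5.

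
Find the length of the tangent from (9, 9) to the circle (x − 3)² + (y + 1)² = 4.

Centre (3, −1), r² = 4. |PO|² = (6)² + (10)² = 136.
Power of the point: PT² = |PO|² − r² = 132, so PT = 2√33.

2√33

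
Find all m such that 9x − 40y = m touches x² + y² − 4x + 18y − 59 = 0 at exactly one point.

m = −114 or m = 870

The line touches the circle iff its distance from (2, −9) is 12:
|9·2 − 40·(−9) − m| / √1681 = 12
|m − (378)| = 12·41, so m = 870 or m = −114.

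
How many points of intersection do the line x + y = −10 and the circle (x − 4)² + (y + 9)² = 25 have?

2

Substituting the line into the circle gives 2x² − 6x − 8 = 0.
Discriminant = (−6)² − 4·2·(−8) = 100 > 0.
Two real roots: the line is a secant.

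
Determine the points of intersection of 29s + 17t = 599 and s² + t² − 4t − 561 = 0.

(6, 25) and (23, −4)

Express t = (599 − 29s)/17 and substitute into the circle:
1130s² − 32770s + 155940 = 0  ⟹  s² − 29s + 138 = 0
s = 23 or s = 6, giving (23, −4) and (6, 25).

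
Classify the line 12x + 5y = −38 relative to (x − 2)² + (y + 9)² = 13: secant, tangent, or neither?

secant

Centre (2, −9), r² = 13. Distance² from centre to line = (17)²/169 = 289/169.
Since d² < r², the line cuts the circle twice.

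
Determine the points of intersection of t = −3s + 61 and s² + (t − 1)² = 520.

Express t = −3s + 61 and substitute into the circle:
10s² − 360s + 3080 = 0  ⟹  s² − 36s + 308 = 0
s = 22 or s = 14, giving (22, −5) and (14, 19).

(14, 19) and (22, −5)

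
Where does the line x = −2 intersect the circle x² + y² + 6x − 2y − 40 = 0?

(−2, −6) and (−2, 8)

The line gives x = −2. Substituting into the circle:
y² − 2y − 48 = 0
y = 8 or y = −6, giving (−2, 8) and (−2, −6).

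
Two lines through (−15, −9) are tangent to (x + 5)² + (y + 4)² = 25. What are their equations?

4x − 3y = −33 and y = −9

Write the tangent as mx − y + (−9 − m·(−15)) = 0 and set its distance from the centre to 5:
[m·(10) − (5)]² = 25(m² + 1)
3m² − 4m = 0, so m = 4/3 or m = 0.
Through (−15, −9) these give 4x − 3y = −33 and y = −9.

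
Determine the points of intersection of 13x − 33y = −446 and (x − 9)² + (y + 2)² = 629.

(−14, 8) and (19, 21)

Express y = (446 + 13x)/33 and substitute into the circle:
1258x² − 6290x − 334628 = 0  ⟹  x² − 5x − 266 = 0
x = 19 or x = −14, giving (19, 21) and (−14, 8).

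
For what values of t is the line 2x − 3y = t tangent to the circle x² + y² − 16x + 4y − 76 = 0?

For a tangent, require d(centre, line) = r = 12.
|2·8 − 3·(−2) − t| / √13 = 12
|t − (22)| = 12√13.

t = 22 ± 12√13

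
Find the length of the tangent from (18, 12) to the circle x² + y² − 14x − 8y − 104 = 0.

4

With centre O = (7, 4), |OP|² = 185 and r² = 169.
Power of the point: PT² = |PO|² − r² = 16, so PT = 4.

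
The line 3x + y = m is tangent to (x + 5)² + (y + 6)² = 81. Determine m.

m = −21 ± 9√10

For a tangent, require d(centre, line) = r = 9.
|3·(−5) + 1·(−6) − m| / √10 = 9
|m − (−21)| = 9√10.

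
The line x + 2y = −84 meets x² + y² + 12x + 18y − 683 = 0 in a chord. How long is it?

Substitute y = (−84 − x)/2:
5x² + 180x + 1300 = 0  ⟹  x² + 36x + 260 = 0
x = −10 or x = −26, giving (−10, −37) and (−26, −29).
|(−10, −37) − (−26, −29)| = √((16)² + (−8)²) = 8√5.

8√5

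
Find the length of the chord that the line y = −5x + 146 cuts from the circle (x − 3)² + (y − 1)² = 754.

The distance from (3, 1) to the line is 130/√26, and r² = 754.
Half the chord is √(r² − d²) = √(104), so the full chord is 4√26.

4√26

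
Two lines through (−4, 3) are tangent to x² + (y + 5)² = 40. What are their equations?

A line y − (3) = m(x − (−4)) is tangent when its distance from (0, −5) is 2√10:
[m·(4) − (−8)]² = 40(m² + 1)
3m² − 8m − 3 = 0, so m = 3 or m = −1/3.
With m = 3: 3x − y = −15. With m = −1/3: x + 3y = 5.

3x − y = −15 and x + 3y = 5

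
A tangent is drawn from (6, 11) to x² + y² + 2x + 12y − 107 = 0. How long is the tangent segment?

√194

Centre (−1, −6), r² = 144. |PO|² = (7)² + (17)² = 338.
By the tangent–radius right angle, tangent length = √(|PO|² − r²) = √194.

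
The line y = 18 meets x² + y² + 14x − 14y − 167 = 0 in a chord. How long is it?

Express y = 18 and substitute into the circle:
x² + 14x − 95 = 0
x = 5 or x = −19, giving (5, 18) and (−19, 18).
Chord length = distance between (5, 18) and (−19, 18) = √576 = 24.

24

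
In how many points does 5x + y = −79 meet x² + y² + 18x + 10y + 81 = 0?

Substituting the line into the circle gives 26x² + 758x + 5532 = 0.
Discriminant = (758)² − 4·26·(5532) = −764 < 0.
No real roots: the line does not meet the circle.

0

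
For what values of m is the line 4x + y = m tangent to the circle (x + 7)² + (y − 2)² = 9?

For a tangent, require d(centre, line) = r = 3.
|4·(−7) + 1·2 − m| / √17 = 3
|m − (−26)| = 3√17.

m = −26 ± 3√17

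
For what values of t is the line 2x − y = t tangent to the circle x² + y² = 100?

Tangency holds when the distance from the centre (0, 0) to the line equals the radius 10:
|2·0 − 1·0 − t| / √5 = 10
|t| = 10√5.

t = ±10√5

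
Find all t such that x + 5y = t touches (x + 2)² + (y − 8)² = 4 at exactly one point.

t = 38 ± 2√26

Tangency holds when the distance from the centre (−2, 8) to the line equals the radius 2:
|1·(−2) + 5·8 − t| / √26 = 2
|t − (38)| = 2√26.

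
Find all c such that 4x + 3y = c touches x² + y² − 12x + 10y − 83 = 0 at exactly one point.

c = −51 or c = 69

The line touches the circle iff its distance from (6, −5) is 12:
|4·6 + 3·(−5) − c| / √25 = 12
|c − (9)| = 12·5, so c = 69 or c = −51.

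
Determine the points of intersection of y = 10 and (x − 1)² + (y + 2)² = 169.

Substitute y = 10:
x² − 2x − 24 = 0
x = 6 or x = −4, giving (6, 10) and (−4, 10).

(−4, 10) and (6, 10)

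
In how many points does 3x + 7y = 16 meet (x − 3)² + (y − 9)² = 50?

Substituting the line into the circle gives 58x² − 12x + 200 = 0.
Δ = 144 − 46400 = −46256.
No real roots: the line does not meet the circle.

0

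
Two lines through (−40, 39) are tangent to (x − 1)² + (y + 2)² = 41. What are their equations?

A line y − (39) = m(x − (−40)) is tangent when its distance from (1, −2) is √41:
[m·(41) − (−41)]² = 41(m² + 1)
20m² + 41m + 20 = 0, so m = −5/4 or m = −4/5.
Through (−40, 39) these give 5x + 4y = −44 and 4x + 5y = 35.

5x + 4y = −44 and 4x + 5y = 35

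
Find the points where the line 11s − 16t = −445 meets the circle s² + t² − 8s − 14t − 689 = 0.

Substitute t = (445 + 11s)/16:
377s² + 5278s − 78039 = 0  ⟹  s² + 14s − 207 = 0
s = 9 or s = −23, giving (9, 34) and (−23, 12).

(−23, 12) and (9, 34)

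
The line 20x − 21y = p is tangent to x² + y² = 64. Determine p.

p = −232 or p = 232

Tangency holds when the distance from the centre (0, 0) to the line equals the radius 8:
|20·0 − 21·0 − p| / √841 = 8
|p| = 8·29, so p = 232 or p = −232.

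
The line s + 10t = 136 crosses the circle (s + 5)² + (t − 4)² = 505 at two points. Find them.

(−24, 16) and (16, 12)

From the line, t = (136 − s)/10. Substituting:
101s² + 808s − 38784 = 0  ⟹  s² + 8s − 384 = 0
s = 16 or s = −24, giving (16, 12) and (−24, 16).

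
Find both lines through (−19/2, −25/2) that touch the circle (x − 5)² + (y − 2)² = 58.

A line y − (−25/2) = m(x − (−19/2)) is tangent when its distance from (5, 2) is √58:
(29/2m − (29/2))² = 58(m² + 1)
21m² − 58m + 21 = 0, so m = 7/3 or m = 3/7.
Through (−19/2, −25/2) these give 7x − 3y = −29 and 3x − 7y = 59.

7x − 3y = −29 and 3x − 7y = 59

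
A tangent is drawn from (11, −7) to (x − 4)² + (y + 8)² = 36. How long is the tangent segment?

√14

Centre (4, −8), r² = 36. |PO|² = (7)² + (1)² = 50.
By the tangent–radius right angle, tangent length = √(|PO|² − r²) = √14.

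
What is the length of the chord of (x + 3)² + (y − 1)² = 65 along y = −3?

14

Substitute y = −3:
x² + 6x − 40 = 0
x = 4 or x = −10, giving (4, −3) and (−10, −3).
Chord length = distance between (4, −3) and (−10, −3) = √196 = 14.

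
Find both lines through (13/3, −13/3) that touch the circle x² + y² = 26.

Write the tangent as mx − y + (−13/3 − m·(13/3)) = 0 and set its distance from the centre to √26:
(−13/3m − (13/3))² = 26(m² + 1)
5m² − 26m + 5 = 0, so m = 1/5 or m = 5.
With m = 1/5: x − 5y = 26. With m = 5: 5x − y = 26.

x − 5y = 26 and 5x − y = 26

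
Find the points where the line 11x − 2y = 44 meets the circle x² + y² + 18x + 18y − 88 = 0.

Express y = (−44 + 11x)/2 and substitute into the circle:
125x² − 500x = 0  ⟹  x² − 4x = 0
x = 4 or x = 0, giving (4, 0) and (0, −22).

(0, −22) and (4, 0)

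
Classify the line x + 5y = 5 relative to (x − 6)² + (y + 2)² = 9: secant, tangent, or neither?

secant

Substituting the line into the circle gives 26x² − 330x + 900 = 0.
Δ = 108900 − 93600 = 15300.
Two real roots: the line is a secant.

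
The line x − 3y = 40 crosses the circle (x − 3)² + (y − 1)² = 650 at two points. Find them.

Substitute y = (−40 + x)/3:
10x² − 140x − 3920 = 0  ⟹  x² − 14x − 392 = 0
x = 28 or x = −14, giving (28, −4) and (−14, −18).

(−14, −18) and (28, −4)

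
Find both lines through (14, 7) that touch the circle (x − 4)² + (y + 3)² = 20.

2x − y = 21 and x − 2y = 0

Write the tangent as mx − y + (7 − m·(14)) = 0 and set its distance from the centre to 2√5:
[m·(−10) − (−10)]² = 20(m² + 1)
2m² − 5m + 2 = 0, so m = 2 or m = 1/2.
With m = 2: 2x − y = 21. With m = 1/2: x − 2y = 0.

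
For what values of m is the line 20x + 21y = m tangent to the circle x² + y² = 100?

Tangency holds when the distance from the centre (0, 0) to the line equals the radius 10:
|20·0 + 21·0 − m| / √841 = 10
|m| = 10·29, so m = 290 or m = −290.

m = −290 or m = 290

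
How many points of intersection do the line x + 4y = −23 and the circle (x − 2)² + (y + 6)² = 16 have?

2

d² = (1·2 + 4·(−6) − (−23))²/17 = 1/17; r² = 16.
Since d² < r², the line cuts the circle twice.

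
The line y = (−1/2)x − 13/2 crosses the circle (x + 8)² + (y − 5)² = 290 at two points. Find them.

(−25, 6) and (3, −8)

Express y = (−13 − x)/2 and substitute into the circle:
5x² + 110x − 375 = 0  ⟹  x² + 22x − 75 = 0
x = 3 or x = −25, giving (3, −8) and (−25, 6).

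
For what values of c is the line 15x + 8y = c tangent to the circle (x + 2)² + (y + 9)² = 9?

Tangency holds when the distance from the centre (−2, −9) to the line equals the radius 3:
|15·(−2) + 8·(−9) − c| / √289 = 3
|c − (−102)| = 3·17, so c = −51 or c = −153.

c = −153 or c = −51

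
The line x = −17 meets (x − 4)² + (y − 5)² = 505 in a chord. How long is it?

The line gives x = −17. Substituting into the circle:
y² − 10y − 39 = 0
y = 13 or y = −3, giving (−17, 13) and (−17, −3).
|(−17, 13) − (−17, −3)| = √((0)² + (16)²) = 16.

16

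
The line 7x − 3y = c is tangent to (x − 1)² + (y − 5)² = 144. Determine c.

c = −8 ± 12√58

For a tangent, require d(centre, line) = r = 12.
|7·1 − 3·5 − c| / √58 = 12
|c − (−8)| = 12√58.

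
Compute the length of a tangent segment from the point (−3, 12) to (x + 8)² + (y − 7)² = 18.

With centre O = (−8, 7), |OP|² = 50 and r² = 18.
The tangent meets the radius at right angles, so tangent² = |PO|² − r² = 50 − 18 = 32.

4√2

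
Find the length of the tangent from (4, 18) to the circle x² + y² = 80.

Centre (0, 0), r² = 80. |PO|² = (4)² + (18)² = 340.
The tangent meets the radius at right angles, so tangent² = |PO|² − r² = 340 − 80 = 260.

2√65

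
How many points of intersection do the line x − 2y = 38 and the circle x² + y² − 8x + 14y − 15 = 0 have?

1

Centre (4, −7), r² = 80. Distance² from centre to line = (−20)²/5 = 80.
Since d² = r², the line is tangent.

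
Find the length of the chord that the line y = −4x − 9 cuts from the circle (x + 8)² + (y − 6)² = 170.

From the line, y = −4x − 9. Substituting:
17x² + 136x + 119 = 0  ⟹  x² + 8x + 7 = 0
x = −1 or x = −7, giving (−1, −5) and (−7, 19).
|(−1, −5) − (−7, 19)| = √((6)² + (−24)²) = 6√17.

6√17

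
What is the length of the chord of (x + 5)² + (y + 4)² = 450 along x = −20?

Centre (−5, −4), r² = 450. Perpendicular distance d from centre to line = |15| / √1 = 15.
Chord = 2√(r² − d²) = 2·√(225) = 30.

30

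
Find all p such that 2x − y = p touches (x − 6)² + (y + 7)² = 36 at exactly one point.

The line touches the circle iff its distance from (6, −7) is 6:
|2·6 − 1·(−7) − p| / √5 = 6
|p − (19)| = 6√5.

p = 19 ± 6√5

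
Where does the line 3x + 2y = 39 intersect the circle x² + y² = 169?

Substitute y = (39 − 3x)/2:
13x² − 234x + 845 = 0  ⟹  x² − 18x + 65 = 0
x = 13 or x = 5, giving (13, 0) and (5, 12).

(5, 12) and (13, 0)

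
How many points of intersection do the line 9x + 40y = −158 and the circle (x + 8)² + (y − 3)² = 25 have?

d² = (9·(−8) + 40·3 − (−158))²/1681 = 42436/1681; r² = 25.
Since d² > r², the line lies outside the circle.

0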